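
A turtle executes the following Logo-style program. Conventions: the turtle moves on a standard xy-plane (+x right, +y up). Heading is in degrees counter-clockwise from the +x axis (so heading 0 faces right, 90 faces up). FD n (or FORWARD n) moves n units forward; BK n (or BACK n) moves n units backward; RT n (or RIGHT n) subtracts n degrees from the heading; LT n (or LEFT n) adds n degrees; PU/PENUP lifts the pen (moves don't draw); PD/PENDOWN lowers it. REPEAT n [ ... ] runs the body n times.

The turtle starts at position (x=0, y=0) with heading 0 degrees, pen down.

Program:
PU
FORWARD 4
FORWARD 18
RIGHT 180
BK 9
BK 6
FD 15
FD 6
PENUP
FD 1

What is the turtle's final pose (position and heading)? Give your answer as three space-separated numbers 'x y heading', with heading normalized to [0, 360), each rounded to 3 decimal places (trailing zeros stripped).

Executing turtle program step by step:
Start: pos=(0,0), heading=0, pen down
PU: pen up
FD 4: (0,0) -> (4,0) [heading=0, move]
FD 18: (4,0) -> (22,0) [heading=0, move]
RT 180: heading 0 -> 180
BK 9: (22,0) -> (31,0) [heading=180, move]
BK 6: (31,0) -> (37,0) [heading=180, move]
FD 15: (37,0) -> (22,0) [heading=180, move]
FD 6: (22,0) -> (16,0) [heading=180, move]
PU: pen up
FD 1: (16,0) -> (15,0) [heading=180, move]
Final: pos=(15,0), heading=180, 0 segment(s) drawn

Answer: 15 0 180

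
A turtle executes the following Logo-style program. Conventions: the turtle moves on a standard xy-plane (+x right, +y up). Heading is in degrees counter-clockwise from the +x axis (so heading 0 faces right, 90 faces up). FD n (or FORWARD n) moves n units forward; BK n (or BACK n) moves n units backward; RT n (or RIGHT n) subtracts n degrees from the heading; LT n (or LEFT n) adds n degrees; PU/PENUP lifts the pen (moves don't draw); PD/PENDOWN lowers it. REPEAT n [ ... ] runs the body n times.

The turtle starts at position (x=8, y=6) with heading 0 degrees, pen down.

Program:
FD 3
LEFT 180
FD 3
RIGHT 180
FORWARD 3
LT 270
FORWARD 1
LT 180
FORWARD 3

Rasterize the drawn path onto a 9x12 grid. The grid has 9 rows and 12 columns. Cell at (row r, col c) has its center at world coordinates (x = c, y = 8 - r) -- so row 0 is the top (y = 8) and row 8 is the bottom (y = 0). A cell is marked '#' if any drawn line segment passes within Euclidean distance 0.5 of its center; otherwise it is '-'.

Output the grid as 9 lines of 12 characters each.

Segment 0: (8,6) -> (11,6)
Segment 1: (11,6) -> (8,6)
Segment 2: (8,6) -> (11,6)
Segment 3: (11,6) -> (11,5)
Segment 4: (11,5) -> (11,8)

Answer: -----------#
-----------#
--------####
-----------#
------------
------------
------------
------------
------------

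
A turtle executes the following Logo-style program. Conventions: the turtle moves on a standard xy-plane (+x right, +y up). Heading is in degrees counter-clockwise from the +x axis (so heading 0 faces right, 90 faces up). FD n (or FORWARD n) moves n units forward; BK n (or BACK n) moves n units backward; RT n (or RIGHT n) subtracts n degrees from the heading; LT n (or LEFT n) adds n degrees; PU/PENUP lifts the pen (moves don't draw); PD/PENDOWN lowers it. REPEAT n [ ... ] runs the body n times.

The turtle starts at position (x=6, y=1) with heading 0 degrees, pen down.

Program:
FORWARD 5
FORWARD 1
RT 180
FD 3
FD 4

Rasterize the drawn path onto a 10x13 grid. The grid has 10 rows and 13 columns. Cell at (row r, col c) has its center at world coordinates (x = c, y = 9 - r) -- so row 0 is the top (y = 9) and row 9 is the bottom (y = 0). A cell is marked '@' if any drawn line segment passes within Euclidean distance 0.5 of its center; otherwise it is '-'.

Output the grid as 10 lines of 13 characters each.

Segment 0: (6,1) -> (11,1)
Segment 1: (11,1) -> (12,1)
Segment 2: (12,1) -> (9,1)
Segment 3: (9,1) -> (5,1)

Answer: -------------
-------------
-------------
-------------
-------------
-------------
-------------
-------------
-----@@@@@@@@
-------------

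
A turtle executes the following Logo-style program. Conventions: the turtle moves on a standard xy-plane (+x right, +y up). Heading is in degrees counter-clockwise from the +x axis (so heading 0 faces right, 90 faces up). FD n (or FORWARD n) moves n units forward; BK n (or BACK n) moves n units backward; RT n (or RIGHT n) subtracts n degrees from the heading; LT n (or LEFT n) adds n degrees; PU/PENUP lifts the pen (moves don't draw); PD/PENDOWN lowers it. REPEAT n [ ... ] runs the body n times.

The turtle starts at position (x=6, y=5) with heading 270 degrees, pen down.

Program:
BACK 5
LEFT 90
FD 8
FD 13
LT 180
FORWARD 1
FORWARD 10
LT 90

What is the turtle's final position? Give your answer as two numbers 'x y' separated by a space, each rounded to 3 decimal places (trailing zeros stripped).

Executing turtle program step by step:
Start: pos=(6,5), heading=270, pen down
BK 5: (6,5) -> (6,10) [heading=270, draw]
LT 90: heading 270 -> 0
FD 8: (6,10) -> (14,10) [heading=0, draw]
FD 13: (14,10) -> (27,10) [heading=0, draw]
LT 180: heading 0 -> 180
FD 1: (27,10) -> (26,10) [heading=180, draw]
FD 10: (26,10) -> (16,10) [heading=180, draw]
LT 90: heading 180 -> 270
Final: pos=(16,10), heading=270, 5 segment(s) drawn

Answer: 16 10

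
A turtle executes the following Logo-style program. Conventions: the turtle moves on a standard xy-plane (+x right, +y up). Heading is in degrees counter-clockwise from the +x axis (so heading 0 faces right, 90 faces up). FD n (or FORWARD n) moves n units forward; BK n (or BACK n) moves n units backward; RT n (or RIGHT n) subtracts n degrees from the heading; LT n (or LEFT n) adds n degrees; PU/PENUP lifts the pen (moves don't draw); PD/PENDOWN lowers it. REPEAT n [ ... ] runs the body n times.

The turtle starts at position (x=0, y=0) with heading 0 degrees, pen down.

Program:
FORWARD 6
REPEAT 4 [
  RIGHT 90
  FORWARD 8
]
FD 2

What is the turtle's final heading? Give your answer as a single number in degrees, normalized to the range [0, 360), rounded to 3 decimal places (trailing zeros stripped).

Answer: 0

Derivation:
Executing turtle program step by step:
Start: pos=(0,0), heading=0, pen down
FD 6: (0,0) -> (6,0) [heading=0, draw]
REPEAT 4 [
  -- iteration 1/4 --
  RT 90: heading 0 -> 270
  FD 8: (6,0) -> (6,-8) [heading=270, draw]
  -- iteration 2/4 --
  RT 90: heading 270 -> 180
  FD 8: (6,-8) -> (-2,-8) [heading=180, draw]
  -- iteration 3/4 --
  RT 90: heading 180 -> 90
  FD 8: (-2,-8) -> (-2,0) [heading=90, draw]
  -- iteration 4/4 --
  RT 90: heading 90 -> 0
  FD 8: (-2,0) -> (6,0) [heading=0, draw]
]
FD 2: (6,0) -> (8,0) [heading=0, draw]
Final: pos=(8,0), heading=0, 6 segment(s) drawn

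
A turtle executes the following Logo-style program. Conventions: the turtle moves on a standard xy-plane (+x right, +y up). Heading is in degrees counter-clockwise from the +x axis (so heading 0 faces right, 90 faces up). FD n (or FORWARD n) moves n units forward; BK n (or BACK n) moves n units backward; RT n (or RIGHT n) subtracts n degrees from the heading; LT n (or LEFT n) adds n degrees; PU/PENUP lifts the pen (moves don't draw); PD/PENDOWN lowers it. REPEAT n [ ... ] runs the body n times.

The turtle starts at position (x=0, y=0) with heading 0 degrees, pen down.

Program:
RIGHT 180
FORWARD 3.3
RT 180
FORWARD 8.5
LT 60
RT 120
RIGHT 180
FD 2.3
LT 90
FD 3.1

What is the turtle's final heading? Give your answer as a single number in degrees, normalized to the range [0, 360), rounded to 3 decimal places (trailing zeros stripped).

Executing turtle program step by step:
Start: pos=(0,0), heading=0, pen down
RT 180: heading 0 -> 180
FD 3.3: (0,0) -> (-3.3,0) [heading=180, draw]
RT 180: heading 180 -> 0
FD 8.5: (-3.3,0) -> (5.2,0) [heading=0, draw]
LT 60: heading 0 -> 60
RT 120: heading 60 -> 300
RT 180: heading 300 -> 120
FD 2.3: (5.2,0) -> (4.05,1.992) [heading=120, draw]
LT 90: heading 120 -> 210
FD 3.1: (4.05,1.992) -> (1.365,0.442) [heading=210, draw]
Final: pos=(1.365,0.442), heading=210, 4 segment(s) drawn

Answer: 210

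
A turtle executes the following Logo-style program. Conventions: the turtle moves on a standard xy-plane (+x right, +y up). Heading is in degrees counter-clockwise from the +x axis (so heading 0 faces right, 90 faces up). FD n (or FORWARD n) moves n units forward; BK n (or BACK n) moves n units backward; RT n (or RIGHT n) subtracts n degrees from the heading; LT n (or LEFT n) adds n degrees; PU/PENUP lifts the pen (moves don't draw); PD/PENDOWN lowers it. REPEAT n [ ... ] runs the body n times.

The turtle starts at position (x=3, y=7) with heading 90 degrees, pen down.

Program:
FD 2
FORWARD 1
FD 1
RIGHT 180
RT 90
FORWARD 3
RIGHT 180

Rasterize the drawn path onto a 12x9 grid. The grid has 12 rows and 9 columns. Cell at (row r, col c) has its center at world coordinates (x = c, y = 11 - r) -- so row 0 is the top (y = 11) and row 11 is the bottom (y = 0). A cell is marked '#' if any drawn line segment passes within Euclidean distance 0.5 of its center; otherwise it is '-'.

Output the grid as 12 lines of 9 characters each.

Answer: ####-----
---#-----
---#-----
---#-----
---#-----
---------
---------
---------
---------
---------
---------
---------

Derivation:
Segment 0: (3,7) -> (3,9)
Segment 1: (3,9) -> (3,10)
Segment 2: (3,10) -> (3,11)
Segment 3: (3,11) -> (0,11)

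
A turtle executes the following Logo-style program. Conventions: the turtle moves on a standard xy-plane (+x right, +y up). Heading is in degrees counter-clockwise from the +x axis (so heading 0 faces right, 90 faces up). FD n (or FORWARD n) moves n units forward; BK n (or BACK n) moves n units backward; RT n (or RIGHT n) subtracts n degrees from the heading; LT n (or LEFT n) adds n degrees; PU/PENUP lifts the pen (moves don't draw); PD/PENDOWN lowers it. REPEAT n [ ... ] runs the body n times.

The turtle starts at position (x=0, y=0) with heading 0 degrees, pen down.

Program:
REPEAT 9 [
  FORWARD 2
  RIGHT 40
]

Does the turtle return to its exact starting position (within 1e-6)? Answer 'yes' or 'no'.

Answer: yes

Derivation:
Executing turtle program step by step:
Start: pos=(0,0), heading=0, pen down
REPEAT 9 [
  -- iteration 1/9 --
  FD 2: (0,0) -> (2,0) [heading=0, draw]
  RT 40: heading 0 -> 320
  -- iteration 2/9 --
  FD 2: (2,0) -> (3.532,-1.286) [heading=320, draw]
  RT 40: heading 320 -> 280
  -- iteration 3/9 --
  FD 2: (3.532,-1.286) -> (3.879,-3.255) [heading=280, draw]
  RT 40: heading 280 -> 240
  -- iteration 4/9 --
  FD 2: (3.879,-3.255) -> (2.879,-4.987) [heading=240, draw]
  RT 40: heading 240 -> 200
  -- iteration 5/9 --
  FD 2: (2.879,-4.987) -> (1,-5.671) [heading=200, draw]
  RT 40: heading 200 -> 160
  -- iteration 6/9 --
  FD 2: (1,-5.671) -> (-0.879,-4.987) [heading=160, draw]
  RT 40: heading 160 -> 120
  -- iteration 7/9 --
  FD 2: (-0.879,-4.987) -> (-1.879,-3.255) [heading=120, draw]
  RT 40: heading 120 -> 80
  -- iteration 8/9 --
  FD 2: (-1.879,-3.255) -> (-1.532,-1.286) [heading=80, draw]
  RT 40: heading 80 -> 40
  -- iteration 9/9 --
  FD 2: (-1.532,-1.286) -> (0,0) [heading=40, draw]
  RT 40: heading 40 -> 0
]
Final: pos=(0,0), heading=0, 9 segment(s) drawn

Start position: (0, 0)
Final position: (0, 0)
Distance = 0; < 1e-6 -> CLOSED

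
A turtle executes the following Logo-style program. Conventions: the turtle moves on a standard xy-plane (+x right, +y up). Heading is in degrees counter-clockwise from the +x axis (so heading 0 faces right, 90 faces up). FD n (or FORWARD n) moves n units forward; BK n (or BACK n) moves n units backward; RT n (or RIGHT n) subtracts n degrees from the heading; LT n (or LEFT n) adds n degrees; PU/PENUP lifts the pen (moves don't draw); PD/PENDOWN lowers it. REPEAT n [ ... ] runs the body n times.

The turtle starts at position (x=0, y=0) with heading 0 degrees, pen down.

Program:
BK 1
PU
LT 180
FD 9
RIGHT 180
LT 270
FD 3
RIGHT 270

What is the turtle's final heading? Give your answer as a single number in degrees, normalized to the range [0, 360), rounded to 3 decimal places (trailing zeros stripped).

Answer: 0

Derivation:
Executing turtle program step by step:
Start: pos=(0,0), heading=0, pen down
BK 1: (0,0) -> (-1,0) [heading=0, draw]
PU: pen up
LT 180: heading 0 -> 180
FD 9: (-1,0) -> (-10,0) [heading=180, move]
RT 180: heading 180 -> 0
LT 270: heading 0 -> 270
FD 3: (-10,0) -> (-10,-3) [heading=270, move]
RT 270: heading 270 -> 0
Final: pos=(-10,-3), heading=0, 1 segment(s) drawn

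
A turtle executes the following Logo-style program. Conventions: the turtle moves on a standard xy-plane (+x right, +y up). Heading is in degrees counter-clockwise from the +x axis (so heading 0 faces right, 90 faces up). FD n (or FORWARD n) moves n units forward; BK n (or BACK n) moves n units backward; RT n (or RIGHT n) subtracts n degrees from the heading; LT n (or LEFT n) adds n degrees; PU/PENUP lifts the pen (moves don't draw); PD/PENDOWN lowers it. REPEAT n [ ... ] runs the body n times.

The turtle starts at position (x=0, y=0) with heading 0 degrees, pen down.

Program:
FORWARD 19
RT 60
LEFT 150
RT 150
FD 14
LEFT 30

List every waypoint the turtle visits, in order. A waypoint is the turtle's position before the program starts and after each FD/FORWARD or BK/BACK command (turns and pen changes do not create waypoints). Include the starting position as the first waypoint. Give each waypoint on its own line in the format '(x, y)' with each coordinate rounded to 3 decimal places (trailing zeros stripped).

Answer: (0, 0)
(19, 0)
(26, -12.124)

Derivation:
Executing turtle program step by step:
Start: pos=(0,0), heading=0, pen down
FD 19: (0,0) -> (19,0) [heading=0, draw]
RT 60: heading 0 -> 300
LT 150: heading 300 -> 90
RT 150: heading 90 -> 300
FD 14: (19,0) -> (26,-12.124) [heading=300, draw]
LT 30: heading 300 -> 330
Final: pos=(26,-12.124), heading=330, 2 segment(s) drawn
Waypoints (3 total):
(0, 0)
(19, 0)
(26, -12.124)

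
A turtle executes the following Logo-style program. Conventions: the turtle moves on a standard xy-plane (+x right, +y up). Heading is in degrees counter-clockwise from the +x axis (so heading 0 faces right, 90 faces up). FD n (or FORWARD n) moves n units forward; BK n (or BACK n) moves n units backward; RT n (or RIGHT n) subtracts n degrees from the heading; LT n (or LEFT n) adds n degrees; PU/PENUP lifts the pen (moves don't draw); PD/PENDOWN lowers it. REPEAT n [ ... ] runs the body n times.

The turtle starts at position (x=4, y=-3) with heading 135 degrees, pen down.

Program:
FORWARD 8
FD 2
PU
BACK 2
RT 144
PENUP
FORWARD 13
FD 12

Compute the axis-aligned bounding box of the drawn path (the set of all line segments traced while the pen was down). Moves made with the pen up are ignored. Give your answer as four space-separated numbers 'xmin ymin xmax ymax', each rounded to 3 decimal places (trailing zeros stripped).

Answer: -3.071 -3 4 4.071

Derivation:
Executing turtle program step by step:
Start: pos=(4,-3), heading=135, pen down
FD 8: (4,-3) -> (-1.657,2.657) [heading=135, draw]
FD 2: (-1.657,2.657) -> (-3.071,4.071) [heading=135, draw]
PU: pen up
BK 2: (-3.071,4.071) -> (-1.657,2.657) [heading=135, move]
RT 144: heading 135 -> 351
PU: pen up
FD 13: (-1.657,2.657) -> (11.183,0.623) [heading=351, move]
FD 12: (11.183,0.623) -> (23.035,-1.254) [heading=351, move]
Final: pos=(23.035,-1.254), heading=351, 2 segment(s) drawn

Segment endpoints: x in {-3.071, -1.657, 4}, y in {-3, 2.657, 4.071}
xmin=-3.071, ymin=-3, xmax=4, ymax=4.071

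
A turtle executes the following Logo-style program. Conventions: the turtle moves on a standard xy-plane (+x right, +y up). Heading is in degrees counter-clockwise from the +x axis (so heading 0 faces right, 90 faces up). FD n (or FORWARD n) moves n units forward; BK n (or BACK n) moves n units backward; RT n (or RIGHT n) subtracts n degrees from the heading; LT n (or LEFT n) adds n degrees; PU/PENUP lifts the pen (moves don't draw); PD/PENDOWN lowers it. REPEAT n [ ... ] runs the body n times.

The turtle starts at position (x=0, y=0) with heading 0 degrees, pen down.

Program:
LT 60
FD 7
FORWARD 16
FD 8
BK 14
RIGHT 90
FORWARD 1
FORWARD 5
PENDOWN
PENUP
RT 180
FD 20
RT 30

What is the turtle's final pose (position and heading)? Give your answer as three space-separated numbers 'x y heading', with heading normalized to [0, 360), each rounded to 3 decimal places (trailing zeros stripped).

Executing turtle program step by step:
Start: pos=(0,0), heading=0, pen down
LT 60: heading 0 -> 60
FD 7: (0,0) -> (3.5,6.062) [heading=60, draw]
FD 16: (3.5,6.062) -> (11.5,19.919) [heading=60, draw]
FD 8: (11.5,19.919) -> (15.5,26.847) [heading=60, draw]
BK 14: (15.5,26.847) -> (8.5,14.722) [heading=60, draw]
RT 90: heading 60 -> 330
FD 1: (8.5,14.722) -> (9.366,14.222) [heading=330, draw]
FD 5: (9.366,14.222) -> (13.696,11.722) [heading=330, draw]
PD: pen down
PU: pen up
RT 180: heading 330 -> 150
FD 20: (13.696,11.722) -> (-3.624,21.722) [heading=150, move]
RT 30: heading 150 -> 120
Final: pos=(-3.624,21.722), heading=120, 6 segment(s) drawn

Answer: -3.624 21.722 120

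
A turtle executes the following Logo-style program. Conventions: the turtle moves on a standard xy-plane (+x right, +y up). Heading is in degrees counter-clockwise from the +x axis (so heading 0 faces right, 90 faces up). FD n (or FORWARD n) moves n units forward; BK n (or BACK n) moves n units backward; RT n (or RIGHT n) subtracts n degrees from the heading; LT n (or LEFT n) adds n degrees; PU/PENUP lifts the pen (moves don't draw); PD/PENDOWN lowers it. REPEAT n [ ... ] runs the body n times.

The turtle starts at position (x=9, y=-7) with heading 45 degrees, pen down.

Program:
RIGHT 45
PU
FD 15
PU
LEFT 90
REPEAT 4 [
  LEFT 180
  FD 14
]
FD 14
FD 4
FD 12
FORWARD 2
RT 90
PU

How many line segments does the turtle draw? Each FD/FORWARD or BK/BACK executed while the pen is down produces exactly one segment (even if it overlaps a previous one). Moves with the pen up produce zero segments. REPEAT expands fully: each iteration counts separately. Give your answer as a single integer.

Answer: 0

Derivation:
Executing turtle program step by step:
Start: pos=(9,-7), heading=45, pen down
RT 45: heading 45 -> 0
PU: pen up
FD 15: (9,-7) -> (24,-7) [heading=0, move]
PU: pen up
LT 90: heading 0 -> 90
REPEAT 4 [
  -- iteration 1/4 --
  LT 180: heading 90 -> 270
  FD 14: (24,-7) -> (24,-21) [heading=270, move]
  -- iteration 2/4 --
  LT 180: heading 270 -> 90
  FD 14: (24,-21) -> (24,-7) [heading=90, move]
  -- iteration 3/4 --
  LT 180: heading 90 -> 270
  FD 14: (24,-7) -> (24,-21) [heading=270, move]
  -- iteration 4/4 --
  LT 180: heading 270 -> 90
  FD 14: (24,-21) -> (24,-7) [heading=90, move]
]
FD 14: (24,-7) -> (24,7) [heading=90, move]
FD 4: (24,7) -> (24,11) [heading=90, move]
FD 12: (24,11) -> (24,23) [heading=90, move]
FD 2: (24,23) -> (24,25) [heading=90, move]
RT 90: heading 90 -> 0
PU: pen up
Final: pos=(24,25), heading=0, 0 segment(s) drawn
Segments drawn: 0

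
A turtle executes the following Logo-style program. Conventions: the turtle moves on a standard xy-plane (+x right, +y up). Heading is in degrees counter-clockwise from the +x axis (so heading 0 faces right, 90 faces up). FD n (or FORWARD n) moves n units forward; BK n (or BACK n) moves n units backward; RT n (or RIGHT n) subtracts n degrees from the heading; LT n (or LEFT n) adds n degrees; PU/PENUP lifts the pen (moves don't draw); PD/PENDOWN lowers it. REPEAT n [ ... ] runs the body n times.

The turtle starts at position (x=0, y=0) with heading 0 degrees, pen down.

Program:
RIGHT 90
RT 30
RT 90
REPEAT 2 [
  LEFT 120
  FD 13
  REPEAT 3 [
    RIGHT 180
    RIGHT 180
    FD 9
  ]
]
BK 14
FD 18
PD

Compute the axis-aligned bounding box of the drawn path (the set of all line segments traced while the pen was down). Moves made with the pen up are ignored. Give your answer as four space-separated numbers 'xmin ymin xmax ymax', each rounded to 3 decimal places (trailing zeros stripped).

Executing turtle program step by step:
Start: pos=(0,0), heading=0, pen down
RT 90: heading 0 -> 270
RT 30: heading 270 -> 240
RT 90: heading 240 -> 150
REPEAT 2 [
  -- iteration 1/2 --
  LT 120: heading 150 -> 270
  FD 13: (0,0) -> (0,-13) [heading=270, draw]
  REPEAT 3 [
    -- iteration 1/3 --
    RT 180: heading 270 -> 90
    RT 180: heading 90 -> 270
    FD 9: (0,-13) -> (0,-22) [heading=270, draw]
    -- iteration 2/3 --
    RT 180: heading 270 -> 90
    RT 180: heading 90 -> 270
    FD 9: (0,-22) -> (0,-31) [heading=270, draw]
    -- iteration 3/3 --
    RT 180: heading 270 -> 90
    RT 180: heading 90 -> 270
    FD 9: (0,-31) -> (0,-40) [heading=270, draw]
  ]
  -- iteration 2/2 --
  LT 120: heading 270 -> 30
  FD 13: (0,-40) -> (11.258,-33.5) [heading=30, draw]
  REPEAT 3 [
    -- iteration 1/3 --
    RT 180: heading 30 -> 210
    RT 180: heading 210 -> 30
    FD 9: (11.258,-33.5) -> (19.053,-29) [heading=30, draw]
    -- iteration 2/3 --
    RT 180: heading 30 -> 210
    RT 180: heading 210 -> 30
    FD 9: (19.053,-29) -> (26.847,-24.5) [heading=30, draw]
    -- iteration 3/3 --
    RT 180: heading 30 -> 210
    RT 180: heading 210 -> 30
    FD 9: (26.847,-24.5) -> (34.641,-20) [heading=30, draw]
  ]
]
BK 14: (34.641,-20) -> (22.517,-27) [heading=30, draw]
FD 18: (22.517,-27) -> (38.105,-18) [heading=30, draw]
PD: pen down
Final: pos=(38.105,-18), heading=30, 10 segment(s) drawn

Segment endpoints: x in {0, 0, 0, 0, 0, 11.258, 19.053, 22.517, 26.847, 34.641, 38.105}, y in {-40, -33.5, -31, -29, -27, -24.5, -22, -20, -18, -13, 0}
xmin=0, ymin=-40, xmax=38.105, ymax=0

Answer: 0 -40 38.105 0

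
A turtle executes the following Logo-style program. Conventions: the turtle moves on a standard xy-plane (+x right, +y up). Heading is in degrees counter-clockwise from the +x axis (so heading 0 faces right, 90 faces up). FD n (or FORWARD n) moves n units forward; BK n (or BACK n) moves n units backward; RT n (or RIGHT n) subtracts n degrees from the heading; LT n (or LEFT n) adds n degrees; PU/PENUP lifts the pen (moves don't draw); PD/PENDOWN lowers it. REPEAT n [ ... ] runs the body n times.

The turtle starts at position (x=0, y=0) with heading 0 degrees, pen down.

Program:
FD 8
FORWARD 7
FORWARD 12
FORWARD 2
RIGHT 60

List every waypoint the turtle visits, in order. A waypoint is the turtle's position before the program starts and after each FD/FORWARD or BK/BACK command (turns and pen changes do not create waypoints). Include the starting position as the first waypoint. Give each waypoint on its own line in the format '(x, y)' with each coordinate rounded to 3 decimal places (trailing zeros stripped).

Answer: (0, 0)
(8, 0)
(15, 0)
(27, 0)
(29, 0)

Derivation:
Executing turtle program step by step:
Start: pos=(0,0), heading=0, pen down
FD 8: (0,0) -> (8,0) [heading=0, draw]
FD 7: (8,0) -> (15,0) [heading=0, draw]
FD 12: (15,0) -> (27,0) [heading=0, draw]
FD 2: (27,0) -> (29,0) [heading=0, draw]
RT 60: heading 0 -> 300
Final: pos=(29,0), heading=300, 4 segment(s) drawn
Waypoints (5 total):
(0, 0)
(8, 0)
(15, 0)
(27, 0)
(29, 0)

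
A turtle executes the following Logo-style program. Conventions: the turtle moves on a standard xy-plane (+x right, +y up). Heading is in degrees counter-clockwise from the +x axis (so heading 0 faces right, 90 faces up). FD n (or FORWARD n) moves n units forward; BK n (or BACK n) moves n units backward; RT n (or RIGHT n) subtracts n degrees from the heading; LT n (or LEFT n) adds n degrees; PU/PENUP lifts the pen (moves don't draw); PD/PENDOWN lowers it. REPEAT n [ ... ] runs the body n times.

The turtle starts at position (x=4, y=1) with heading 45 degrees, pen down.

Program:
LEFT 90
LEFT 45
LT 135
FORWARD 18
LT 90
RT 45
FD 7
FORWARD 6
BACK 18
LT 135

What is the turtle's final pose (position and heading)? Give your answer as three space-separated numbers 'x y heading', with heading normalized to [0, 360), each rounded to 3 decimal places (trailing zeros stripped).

Answer: 11.728 -11.728 135

Derivation:
Executing turtle program step by step:
Start: pos=(4,1), heading=45, pen down
LT 90: heading 45 -> 135
LT 45: heading 135 -> 180
LT 135: heading 180 -> 315
FD 18: (4,1) -> (16.728,-11.728) [heading=315, draw]
LT 90: heading 315 -> 45
RT 45: heading 45 -> 0
FD 7: (16.728,-11.728) -> (23.728,-11.728) [heading=0, draw]
FD 6: (23.728,-11.728) -> (29.728,-11.728) [heading=0, draw]
BK 18: (29.728,-11.728) -> (11.728,-11.728) [heading=0, draw]
LT 135: heading 0 -> 135
Final: pos=(11.728,-11.728), heading=135, 4 segment(s) drawn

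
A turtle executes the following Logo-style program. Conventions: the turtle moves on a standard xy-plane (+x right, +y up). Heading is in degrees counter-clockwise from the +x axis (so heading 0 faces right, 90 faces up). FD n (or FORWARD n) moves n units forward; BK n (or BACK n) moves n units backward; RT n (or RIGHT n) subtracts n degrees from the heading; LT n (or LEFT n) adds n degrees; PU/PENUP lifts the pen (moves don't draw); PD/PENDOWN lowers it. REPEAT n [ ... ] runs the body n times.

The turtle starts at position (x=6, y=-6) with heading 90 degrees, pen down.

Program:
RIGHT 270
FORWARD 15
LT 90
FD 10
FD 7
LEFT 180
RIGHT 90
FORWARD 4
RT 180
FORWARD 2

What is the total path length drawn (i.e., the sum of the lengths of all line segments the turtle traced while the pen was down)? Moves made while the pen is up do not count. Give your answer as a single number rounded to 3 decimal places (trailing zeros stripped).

Executing turtle program step by step:
Start: pos=(6,-6), heading=90, pen down
RT 270: heading 90 -> 180
FD 15: (6,-6) -> (-9,-6) [heading=180, draw]
LT 90: heading 180 -> 270
FD 10: (-9,-6) -> (-9,-16) [heading=270, draw]
FD 7: (-9,-16) -> (-9,-23) [heading=270, draw]
LT 180: heading 270 -> 90
RT 90: heading 90 -> 0
FD 4: (-9,-23) -> (-5,-23) [heading=0, draw]
RT 180: heading 0 -> 180
FD 2: (-5,-23) -> (-7,-23) [heading=180, draw]
Final: pos=(-7,-23), heading=180, 5 segment(s) drawn

Segment lengths:
  seg 1: (6,-6) -> (-9,-6), length = 15
  seg 2: (-9,-6) -> (-9,-16), length = 10
  seg 3: (-9,-16) -> (-9,-23), length = 7
  seg 4: (-9,-23) -> (-5,-23), length = 4
  seg 5: (-5,-23) -> (-7,-23), length = 2
Total = 38

Answer: 38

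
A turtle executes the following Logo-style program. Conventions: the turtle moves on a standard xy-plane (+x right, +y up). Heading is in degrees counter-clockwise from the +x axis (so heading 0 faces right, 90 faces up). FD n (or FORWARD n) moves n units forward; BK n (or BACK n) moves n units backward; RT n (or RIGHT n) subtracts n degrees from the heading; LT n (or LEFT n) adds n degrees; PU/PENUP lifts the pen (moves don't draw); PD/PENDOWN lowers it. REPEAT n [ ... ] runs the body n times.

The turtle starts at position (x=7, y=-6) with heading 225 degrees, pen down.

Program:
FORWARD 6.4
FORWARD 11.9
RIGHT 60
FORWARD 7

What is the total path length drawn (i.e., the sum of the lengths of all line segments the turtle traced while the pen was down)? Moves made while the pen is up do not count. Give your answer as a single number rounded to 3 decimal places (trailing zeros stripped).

Executing turtle program step by step:
Start: pos=(7,-6), heading=225, pen down
FD 6.4: (7,-6) -> (2.475,-10.525) [heading=225, draw]
FD 11.9: (2.475,-10.525) -> (-5.94,-18.94) [heading=225, draw]
RT 60: heading 225 -> 165
FD 7: (-5.94,-18.94) -> (-12.702,-17.128) [heading=165, draw]
Final: pos=(-12.702,-17.128), heading=165, 3 segment(s) drawn

Segment lengths:
  seg 1: (7,-6) -> (2.475,-10.525), length = 6.4
  seg 2: (2.475,-10.525) -> (-5.94,-18.94), length = 11.9
  seg 3: (-5.94,-18.94) -> (-12.702,-17.128), length = 7
Total = 25.3

Answer: 25.3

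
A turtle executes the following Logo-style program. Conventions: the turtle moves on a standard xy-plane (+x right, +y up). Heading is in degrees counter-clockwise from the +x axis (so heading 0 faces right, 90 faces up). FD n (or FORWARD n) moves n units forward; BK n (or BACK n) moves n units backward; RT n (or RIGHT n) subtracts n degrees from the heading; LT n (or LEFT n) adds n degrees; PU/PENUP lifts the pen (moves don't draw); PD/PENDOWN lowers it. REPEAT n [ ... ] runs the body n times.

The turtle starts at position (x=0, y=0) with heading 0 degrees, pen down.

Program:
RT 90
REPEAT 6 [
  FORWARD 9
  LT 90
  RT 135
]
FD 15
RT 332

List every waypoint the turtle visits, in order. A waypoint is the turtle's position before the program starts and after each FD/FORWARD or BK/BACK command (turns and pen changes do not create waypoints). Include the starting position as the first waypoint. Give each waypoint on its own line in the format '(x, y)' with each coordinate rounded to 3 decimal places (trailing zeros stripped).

Answer: (0, 0)
(0, -9)
(-6.364, -15.364)
(-15.364, -15.364)
(-21.728, -9)
(-21.728, 0)
(-15.364, 6.364)
(-0.364, 6.364)

Derivation:
Executing turtle program step by step:
Start: pos=(0,0), heading=0, pen down
RT 90: heading 0 -> 270
REPEAT 6 [
  -- iteration 1/6 --
  FD 9: (0,0) -> (0,-9) [heading=270, draw]
  LT 90: heading 270 -> 0
  RT 135: heading 0 -> 225
  -- iteration 2/6 --
  FD 9: (0,-9) -> (-6.364,-15.364) [heading=225, draw]
  LT 90: heading 225 -> 315
  RT 135: heading 315 -> 180
  -- iteration 3/6 --
  FD 9: (-6.364,-15.364) -> (-15.364,-15.364) [heading=180, draw]
  LT 90: heading 180 -> 270
  RT 135: heading 270 -> 135
  -- iteration 4/6 --
  FD 9: (-15.364,-15.364) -> (-21.728,-9) [heading=135, draw]
  LT 90: heading 135 -> 225
  RT 135: heading 225 -> 90
  -- iteration 5/6 --
  FD 9: (-21.728,-9) -> (-21.728,0) [heading=90, draw]
  LT 90: heading 90 -> 180
  RT 135: heading 180 -> 45
  -- iteration 6/6 --
  FD 9: (-21.728,0) -> (-15.364,6.364) [heading=45, draw]
  LT 90: heading 45 -> 135
  RT 135: heading 135 -> 0
]
FD 15: (-15.364,6.364) -> (-0.364,6.364) [heading=0, draw]
RT 332: heading 0 -> 28
Final: pos=(-0.364,6.364), heading=28, 7 segment(s) drawn
Waypoints (8 total):
(0, 0)
(0, -9)
(-6.364, -15.364)
(-15.364, -15.364)
(-21.728, -9)
(-21.728, 0)
(-15.364, 6.364)
(-0.364, 6.364)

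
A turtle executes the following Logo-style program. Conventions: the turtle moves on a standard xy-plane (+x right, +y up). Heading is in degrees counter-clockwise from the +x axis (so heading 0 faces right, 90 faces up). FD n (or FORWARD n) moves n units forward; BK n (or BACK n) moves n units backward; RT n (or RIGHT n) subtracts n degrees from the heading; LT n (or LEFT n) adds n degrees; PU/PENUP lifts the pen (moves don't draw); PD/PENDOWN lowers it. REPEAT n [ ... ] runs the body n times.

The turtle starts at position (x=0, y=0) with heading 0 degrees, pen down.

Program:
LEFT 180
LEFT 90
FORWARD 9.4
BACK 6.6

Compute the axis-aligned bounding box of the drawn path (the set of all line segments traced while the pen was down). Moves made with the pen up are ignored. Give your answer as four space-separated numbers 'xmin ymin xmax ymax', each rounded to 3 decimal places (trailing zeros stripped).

Executing turtle program step by step:
Start: pos=(0,0), heading=0, pen down
LT 180: heading 0 -> 180
LT 90: heading 180 -> 270
FD 9.4: (0,0) -> (0,-9.4) [heading=270, draw]
BK 6.6: (0,-9.4) -> (0,-2.8) [heading=270, draw]
Final: pos=(0,-2.8), heading=270, 2 segment(s) drawn

Segment endpoints: x in {0, 0, 0}, y in {-9.4, -2.8, 0}
xmin=0, ymin=-9.4, xmax=0, ymax=0

Answer: 0 -9.4 0 0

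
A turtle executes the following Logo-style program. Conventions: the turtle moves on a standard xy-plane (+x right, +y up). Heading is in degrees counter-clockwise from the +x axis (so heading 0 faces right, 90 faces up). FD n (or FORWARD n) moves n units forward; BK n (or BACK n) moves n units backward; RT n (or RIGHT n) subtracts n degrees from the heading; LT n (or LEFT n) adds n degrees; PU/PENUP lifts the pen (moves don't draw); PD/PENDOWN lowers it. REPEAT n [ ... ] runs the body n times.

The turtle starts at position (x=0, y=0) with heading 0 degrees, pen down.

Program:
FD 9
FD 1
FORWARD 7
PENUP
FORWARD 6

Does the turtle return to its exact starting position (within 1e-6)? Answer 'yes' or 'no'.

Executing turtle program step by step:
Start: pos=(0,0), heading=0, pen down
FD 9: (0,0) -> (9,0) [heading=0, draw]
FD 1: (9,0) -> (10,0) [heading=0, draw]
FD 7: (10,0) -> (17,0) [heading=0, draw]
PU: pen up
FD 6: (17,0) -> (23,0) [heading=0, move]
Final: pos=(23,0), heading=0, 3 segment(s) drawn

Start position: (0, 0)
Final position: (23, 0)
Distance = 23; >= 1e-6 -> NOT closed

Answer: no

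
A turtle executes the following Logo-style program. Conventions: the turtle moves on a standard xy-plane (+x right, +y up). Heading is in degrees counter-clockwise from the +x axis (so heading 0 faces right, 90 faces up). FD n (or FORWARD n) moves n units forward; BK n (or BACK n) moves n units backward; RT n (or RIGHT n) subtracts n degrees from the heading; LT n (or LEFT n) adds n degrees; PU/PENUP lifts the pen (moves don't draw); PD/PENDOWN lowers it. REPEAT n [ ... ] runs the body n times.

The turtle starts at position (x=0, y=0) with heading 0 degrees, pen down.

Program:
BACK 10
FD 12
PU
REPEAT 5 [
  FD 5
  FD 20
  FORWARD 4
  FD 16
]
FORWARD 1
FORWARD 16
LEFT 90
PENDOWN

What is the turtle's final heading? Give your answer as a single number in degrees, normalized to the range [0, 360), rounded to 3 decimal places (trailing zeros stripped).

Answer: 90

Derivation:
Executing turtle program step by step:
Start: pos=(0,0), heading=0, pen down
BK 10: (0,0) -> (-10,0) [heading=0, draw]
FD 12: (-10,0) -> (2,0) [heading=0, draw]
PU: pen up
REPEAT 5 [
  -- iteration 1/5 --
  FD 5: (2,0) -> (7,0) [heading=0, move]
  FD 20: (7,0) -> (27,0) [heading=0, move]
  FD 4: (27,0) -> (31,0) [heading=0, move]
  FD 16: (31,0) -> (47,0) [heading=0, move]
  -- iteration 2/5 --
  FD 5: (47,0) -> (52,0) [heading=0, move]
  FD 20: (52,0) -> (72,0) [heading=0, move]
  FD 4: (72,0) -> (76,0) [heading=0, move]
  FD 16: (76,0) -> (92,0) [heading=0, move]
  -- iteration 3/5 --
  FD 5: (92,0) -> (97,0) [heading=0, move]
  FD 20: (97,0) -> (117,0) [heading=0, move]
  FD 4: (117,0) -> (121,0) [heading=0, move]
  FD 16: (121,0) -> (137,0) [heading=0, move]
  -- iteration 4/5 --
  FD 5: (137,0) -> (142,0) [heading=0, move]
  FD 20: (142,0) -> (162,0) [heading=0, move]
  FD 4: (162,0) -> (166,0) [heading=0, move]
  FD 16: (166,0) -> (182,0) [heading=0, move]
  -- iteration 5/5 --
  FD 5: (182,0) -> (187,0) [heading=0, move]
  FD 20: (187,0) -> (207,0) [heading=0, move]
  FD 4: (207,0) -> (211,0) [heading=0, move]
  FD 16: (211,0) -> (227,0) [heading=0, move]
]
FD 1: (227,0) -> (228,0) [heading=0, move]
FD 16: (228,0) -> (244,0) [heading=0, move]
LT 90: heading 0 -> 90
PD: pen down
Final: pos=(244,0), heading=90, 2 segment(s) drawn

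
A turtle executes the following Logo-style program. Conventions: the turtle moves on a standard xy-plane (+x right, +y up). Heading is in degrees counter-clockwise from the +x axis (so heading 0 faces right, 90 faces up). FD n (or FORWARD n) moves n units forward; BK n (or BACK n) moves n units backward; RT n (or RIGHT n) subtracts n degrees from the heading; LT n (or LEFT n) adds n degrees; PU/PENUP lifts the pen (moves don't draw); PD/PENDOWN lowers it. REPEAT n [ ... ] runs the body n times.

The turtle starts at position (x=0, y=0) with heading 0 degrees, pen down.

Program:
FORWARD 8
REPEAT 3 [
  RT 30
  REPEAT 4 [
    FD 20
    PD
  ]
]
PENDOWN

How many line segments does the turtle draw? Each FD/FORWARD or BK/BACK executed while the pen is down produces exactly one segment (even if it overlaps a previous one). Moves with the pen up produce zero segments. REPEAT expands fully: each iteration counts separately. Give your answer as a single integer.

Answer: 13

Derivation:
Executing turtle program step by step:
Start: pos=(0,0), heading=0, pen down
FD 8: (0,0) -> (8,0) [heading=0, draw]
REPEAT 3 [
  -- iteration 1/3 --
  RT 30: heading 0 -> 330
  REPEAT 4 [
    -- iteration 1/4 --
    FD 20: (8,0) -> (25.321,-10) [heading=330, draw]
    PD: pen down
    -- iteration 2/4 --
    FD 20: (25.321,-10) -> (42.641,-20) [heading=330, draw]
    PD: pen down
    -- iteration 3/4 --
    FD 20: (42.641,-20) -> (59.962,-30) [heading=330, draw]
    PD: pen down
    -- iteration 4/4 --
    FD 20: (59.962,-30) -> (77.282,-40) [heading=330, draw]
    PD: pen down
  ]
  -- iteration 2/3 --
  RT 30: heading 330 -> 300
  REPEAT 4 [
    -- iteration 1/4 --
    FD 20: (77.282,-40) -> (87.282,-57.321) [heading=300, draw]
    PD: pen down
    -- iteration 2/4 --
    FD 20: (87.282,-57.321) -> (97.282,-74.641) [heading=300, draw]
    PD: pen down
    -- iteration 3/4 --
    FD 20: (97.282,-74.641) -> (107.282,-91.962) [heading=300, draw]
    PD: pen down
    -- iteration 4/4 --
    FD 20: (107.282,-91.962) -> (117.282,-109.282) [heading=300, draw]
    PD: pen down
  ]
  -- iteration 3/3 --
  RT 30: heading 300 -> 270
  REPEAT 4 [
    -- iteration 1/4 --
    FD 20: (117.282,-109.282) -> (117.282,-129.282) [heading=270, draw]
    PD: pen down
    -- iteration 2/4 --
    FD 20: (117.282,-129.282) -> (117.282,-149.282) [heading=270, draw]
    PD: pen down
    -- iteration 3/4 --
    FD 20: (117.282,-149.282) -> (117.282,-169.282) [heading=270, draw]
    PD: pen down
    -- iteration 4/4 --
    FD 20: (117.282,-169.282) -> (117.282,-189.282) [heading=270, draw]
    PD: pen down
  ]
]
PD: pen down
Final: pos=(117.282,-189.282), heading=270, 13 segment(s) drawn
Segments drawn: 13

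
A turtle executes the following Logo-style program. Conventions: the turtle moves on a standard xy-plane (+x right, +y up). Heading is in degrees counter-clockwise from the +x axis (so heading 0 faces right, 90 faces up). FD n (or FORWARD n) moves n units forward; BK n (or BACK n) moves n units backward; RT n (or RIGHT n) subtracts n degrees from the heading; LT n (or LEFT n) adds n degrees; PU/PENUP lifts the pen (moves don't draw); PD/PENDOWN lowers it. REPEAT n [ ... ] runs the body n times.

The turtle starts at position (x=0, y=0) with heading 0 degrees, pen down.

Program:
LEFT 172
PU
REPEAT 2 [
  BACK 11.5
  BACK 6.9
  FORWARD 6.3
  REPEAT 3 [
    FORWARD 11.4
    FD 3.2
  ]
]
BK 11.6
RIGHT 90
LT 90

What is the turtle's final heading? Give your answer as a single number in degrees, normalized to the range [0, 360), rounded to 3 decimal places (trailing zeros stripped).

Executing turtle program step by step:
Start: pos=(0,0), heading=0, pen down
LT 172: heading 0 -> 172
PU: pen up
REPEAT 2 [
  -- iteration 1/2 --
  BK 11.5: (0,0) -> (11.388,-1.6) [heading=172, move]
  BK 6.9: (11.388,-1.6) -> (18.221,-2.561) [heading=172, move]
  FD 6.3: (18.221,-2.561) -> (11.982,-1.684) [heading=172, move]
  REPEAT 3 [
    -- iteration 1/3 --
    FD 11.4: (11.982,-1.684) -> (0.693,-0.097) [heading=172, move]
    FD 3.2: (0.693,-0.097) -> (-2.476,0.348) [heading=172, move]
    -- iteration 2/3 --
    FD 11.4: (-2.476,0.348) -> (-13.765,1.935) [heading=172, move]
    FD 3.2: (-13.765,1.935) -> (-16.934,2.38) [heading=172, move]
    -- iteration 3/3 --
    FD 11.4: (-16.934,2.38) -> (-28.223,3.966) [heading=172, move]
    FD 3.2: (-28.223,3.966) -> (-31.391,4.412) [heading=172, move]
  ]
  -- iteration 2/2 --
  BK 11.5: (-31.391,4.412) -> (-20.003,2.811) [heading=172, move]
  BK 6.9: (-20.003,2.811) -> (-13.171,1.851) [heading=172, move]
  FD 6.3: (-13.171,1.851) -> (-19.409,2.728) [heading=172, move]
  REPEAT 3 [
    -- iteration 1/3 --
    FD 11.4: (-19.409,2.728) -> (-30.698,4.314) [heading=172, move]
    FD 3.2: (-30.698,4.314) -> (-33.867,4.76) [heading=172, move]
    -- iteration 2/3 --
    FD 11.4: (-33.867,4.76) -> (-45.156,6.346) [heading=172, move]
    FD 3.2: (-45.156,6.346) -> (-48.325,6.792) [heading=172, move]
    -- iteration 3/3 --
    FD 11.4: (-48.325,6.792) -> (-59.614,8.378) [heading=172, move]
    FD 3.2: (-59.614,8.378) -> (-62.783,8.824) [heading=172, move]
  ]
]
BK 11.6: (-62.783,8.824) -> (-51.296,7.209) [heading=172, move]
RT 90: heading 172 -> 82
LT 90: heading 82 -> 172
Final: pos=(-51.296,7.209), heading=172, 0 segment(s) drawn

Answer: 172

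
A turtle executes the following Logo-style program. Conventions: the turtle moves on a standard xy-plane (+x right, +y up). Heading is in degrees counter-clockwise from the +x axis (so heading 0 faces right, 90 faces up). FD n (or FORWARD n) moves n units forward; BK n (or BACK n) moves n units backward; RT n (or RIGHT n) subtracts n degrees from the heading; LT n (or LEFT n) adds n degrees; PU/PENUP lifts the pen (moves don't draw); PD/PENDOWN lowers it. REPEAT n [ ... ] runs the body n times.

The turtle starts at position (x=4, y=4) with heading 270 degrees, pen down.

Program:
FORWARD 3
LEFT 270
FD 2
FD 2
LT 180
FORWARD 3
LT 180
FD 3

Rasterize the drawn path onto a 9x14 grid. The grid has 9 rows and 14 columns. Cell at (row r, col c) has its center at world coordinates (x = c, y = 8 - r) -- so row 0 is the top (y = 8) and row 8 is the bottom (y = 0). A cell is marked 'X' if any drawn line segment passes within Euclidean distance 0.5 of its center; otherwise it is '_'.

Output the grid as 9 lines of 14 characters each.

Segment 0: (4,4) -> (4,1)
Segment 1: (4,1) -> (2,1)
Segment 2: (2,1) -> (-0,1)
Segment 3: (-0,1) -> (3,1)
Segment 4: (3,1) -> (-0,1)

Answer: ______________
______________
______________
______________
____X_________
____X_________
____X_________
XXXXX_________
______________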